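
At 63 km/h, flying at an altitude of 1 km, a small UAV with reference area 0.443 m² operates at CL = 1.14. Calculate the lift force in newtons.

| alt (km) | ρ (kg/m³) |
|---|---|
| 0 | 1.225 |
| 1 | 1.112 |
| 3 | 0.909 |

L = 86 N

At 1 km, from the table: ρ = 1.112 kg/m³.
Convert speed: v = 63 km/h ÷ 3.6 = 17.5 m/s.
L = ½ρv²S·CL = ½ × 1.112 × 17.5² × 0.443 × 1.14 = 86 N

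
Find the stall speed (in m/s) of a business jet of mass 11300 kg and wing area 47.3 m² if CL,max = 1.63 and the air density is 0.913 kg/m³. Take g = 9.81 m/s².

Weight W = mg = 11300 × 9.81 = 1.109×10^5 N.
From L = ½ρV²S·CL,max = W: V_stall = √(2W/(ρSCL,max)) = √(2·1.109×10^5/(0.913·47.3·1.63))
V_stall = √3150 = 56.1 m/s

V_stall = 56.1 m/s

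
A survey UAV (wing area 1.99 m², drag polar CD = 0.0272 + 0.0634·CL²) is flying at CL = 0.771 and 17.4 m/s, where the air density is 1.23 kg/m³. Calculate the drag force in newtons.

CD = 0.0272 + 0.0634 × 0.771² = 0.06489
D = ½ρv²S·CD = ½ × 1.23 × 17.4² × 1.99 × 0.06489 = 24 N

D = 24 N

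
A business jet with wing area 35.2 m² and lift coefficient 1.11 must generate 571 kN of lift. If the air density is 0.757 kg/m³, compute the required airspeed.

L = ½ρv²S·CL ⇒ v = √(2L/(ρ·S·CL))
v = √(2 × 5.71×10^5 / (0.757 × 35.2 × 1.11)) = √38610 = 196 m/s

v = 196 m/s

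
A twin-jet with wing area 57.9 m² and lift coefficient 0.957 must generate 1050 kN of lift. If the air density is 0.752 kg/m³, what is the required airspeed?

v = 224 m/s

L = ½ρv²S·CL ⇒ v = √(2L/(ρ·S·CL))
v = √(2 × 1.05×10^6 / (0.752 × 57.9 × 0.957)) = √50400 = 224 m/s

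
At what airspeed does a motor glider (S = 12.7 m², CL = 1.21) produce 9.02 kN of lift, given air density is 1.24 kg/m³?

v = 30.8 m/s

L = ½ρv²S·CL ⇒ v = √(2L/(ρ·S·CL))
v = √(2 × 9020 / (1.24 × 12.7 × 1.21)) = √946.7 = 30.8 m/s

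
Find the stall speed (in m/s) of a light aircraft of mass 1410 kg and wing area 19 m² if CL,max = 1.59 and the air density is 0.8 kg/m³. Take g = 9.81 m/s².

At stall, lift equals weight: L = W = m·g = 1410 × 9.81 = 13830 N.
V_stall = √(2W/(ρ·S·CL,max)) = √(2 × 13830 / (0.8 × 19 × 1.59))
V_stall = √1145 = 33.8 m/s

V_stall = 33.8 m/s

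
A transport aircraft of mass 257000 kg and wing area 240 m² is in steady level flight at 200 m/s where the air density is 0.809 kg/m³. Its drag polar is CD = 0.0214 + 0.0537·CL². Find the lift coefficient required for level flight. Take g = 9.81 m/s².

CL = 0.649

Level flight ⇒ L = W = m·g = 257000 × 9.81 = 2.5212×10^6 N.
Dynamic pressure q = 0.5 × 0.809 × 200² = 16180 Pa.
CL = 2W/(ρv²S) = 2×2.5212×10^6/(0.809×200²×240) = 0.6493.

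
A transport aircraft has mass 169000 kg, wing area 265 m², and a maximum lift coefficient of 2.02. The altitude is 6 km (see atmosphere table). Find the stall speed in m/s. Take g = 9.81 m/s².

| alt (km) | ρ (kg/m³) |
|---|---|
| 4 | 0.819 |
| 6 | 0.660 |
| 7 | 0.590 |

At 6 km, from the table: ρ = 0.660 kg/m³.
Weight W = mg = 169000 × 9.81 = 1.658×10^6 N.
From L = ½ρV²S·CL,max = W: V_stall = √(2W/(ρSCL,max)) = √(2·1.658×10^6/(0.66·265·2.02))
V_stall = √9385 = 96.9 m/s

V_stall = 96.9 m/s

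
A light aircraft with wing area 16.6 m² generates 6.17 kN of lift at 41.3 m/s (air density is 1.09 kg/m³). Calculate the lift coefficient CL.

From L = ½ρv²S·CL, rearranging gives CL = 2L/(ρv²S).
CL = 2 × 6170 / (1.09 × 41.3² × 16.6) = 0.4

CL = 0.4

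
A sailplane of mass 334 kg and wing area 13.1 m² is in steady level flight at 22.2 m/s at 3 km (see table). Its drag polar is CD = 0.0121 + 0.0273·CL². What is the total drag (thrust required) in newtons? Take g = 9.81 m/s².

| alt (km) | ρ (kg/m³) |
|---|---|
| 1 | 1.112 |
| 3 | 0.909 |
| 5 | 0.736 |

D = 135 N

At 3 km, from the table: ρ = 0.909 kg/m³.
Level flight ⇒ L = W = m·g = 334 × 9.81 = 3276.5 N.
Dynamic pressure q = 0.5 × 0.909 × 22.2² = 224 Pa.
CL = W/(q·S) = 3276.5 / (224 × 13.1) = 1.117.
CD = 0.0121 + 0.0273 × 1.117² = 0.04614.
D = q·S·CD = 224 × 13.1 × 0.04614 = 135.4 N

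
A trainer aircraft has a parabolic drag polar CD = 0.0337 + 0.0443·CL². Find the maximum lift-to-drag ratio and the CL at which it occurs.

For CD = CD0 + K·CL², (L/D)max occurs at CL* = √(CD0/K) and equals 1/(2√(K·CD0)).
(L/D)max = 1/(2√(0.0443 × 0.0337)) = 1/(2 × 0.03864) = 12.9
CL* = √(0.0337/0.0443) = 0.872

(L/D)max = 12.9, at CL = 0.872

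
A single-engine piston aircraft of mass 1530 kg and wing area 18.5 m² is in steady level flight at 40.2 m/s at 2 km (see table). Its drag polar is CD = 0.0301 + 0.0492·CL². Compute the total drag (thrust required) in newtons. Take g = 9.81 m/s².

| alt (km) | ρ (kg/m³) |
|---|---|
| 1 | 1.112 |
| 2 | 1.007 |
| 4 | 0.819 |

D = 1190 N

At 2 km, from the table: ρ = 1.007 kg/m³.
In steady level flight, lift balances weight: W = mg = 1530 × 9.81 = 15009 N.
Dynamic pressure q = 0.5 × 1.007 × 40.2² = 813.7 Pa.
Required CL = L/(qS) = 15009/(813.7·18.5) = 0.9971.
CD = 0.0301 + 0.0492 × 0.9971² = 0.07901.
D = q·S·CD = 813.7 × 18.5 × 0.07901 = 1189 N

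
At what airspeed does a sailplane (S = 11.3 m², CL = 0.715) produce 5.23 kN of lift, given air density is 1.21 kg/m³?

L = ½ρv²S·CL ⇒ v = √(2L/(ρ·S·CL))
v = √(2 × 5230 / (1.21 × 11.3 × 0.715)) = √1070 = 32.7 m/s

v = 32.7 m/s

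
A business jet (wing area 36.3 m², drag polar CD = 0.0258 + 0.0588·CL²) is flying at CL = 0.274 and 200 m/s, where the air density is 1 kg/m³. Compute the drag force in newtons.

CD = 0.0258 + 0.0588 × 0.274² = 0.03021
D = ½ρv²S·CD = ½ × 1 × 200² × 36.3 × 0.03021 = 21900 N

D = 21900 N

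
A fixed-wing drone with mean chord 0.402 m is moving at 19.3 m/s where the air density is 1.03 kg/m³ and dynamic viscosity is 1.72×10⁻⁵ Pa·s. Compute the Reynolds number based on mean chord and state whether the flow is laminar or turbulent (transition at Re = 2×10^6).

Re = 4.65×10^5 (laminar)

Re = ρ·v·c/μ = 1.03 × 19.3 × 0.402 / (1.72×10⁻⁵) = 4.65×10^5
Since 4.65×10^5 < 2×10^6, the flow is laminar.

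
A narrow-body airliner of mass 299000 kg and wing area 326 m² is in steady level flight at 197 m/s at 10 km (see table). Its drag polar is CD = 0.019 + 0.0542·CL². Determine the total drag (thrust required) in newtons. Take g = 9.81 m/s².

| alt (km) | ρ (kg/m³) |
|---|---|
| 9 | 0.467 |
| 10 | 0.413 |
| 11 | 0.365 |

At 10 km, from the table: ρ = 0.413 kg/m³.
Level flight ⇒ L = W = m·g = 299000 × 9.81 = 2.9332×10^6 N.
q = ½ρv² = ½ × 0.413 × 197² = 8014 Pa.
CL = W/(q·S) = 2.9332×10^6 / (8014 × 326) = 1.123.
CD = 0.019 + 0.0542 × 1.123² = 0.08732.
D = q·S·CD = 8014 × 326 × 0.08732 = 2.281×10^5 N

D = 2.28×10^5 N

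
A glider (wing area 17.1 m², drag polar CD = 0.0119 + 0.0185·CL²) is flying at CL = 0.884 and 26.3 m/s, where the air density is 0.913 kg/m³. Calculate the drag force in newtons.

CD = 0.0119 + 0.0185 × 0.884² = 0.02636
D = ½ρv²S·CD = ½ × 0.913 × 26.3² × 17.1 × 0.02636 = 142 N

D = 142 N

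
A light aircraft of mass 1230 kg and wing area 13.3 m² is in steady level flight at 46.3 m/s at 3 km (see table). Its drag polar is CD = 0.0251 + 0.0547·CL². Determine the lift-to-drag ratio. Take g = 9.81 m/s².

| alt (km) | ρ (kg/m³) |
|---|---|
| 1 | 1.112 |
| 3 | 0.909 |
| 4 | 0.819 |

L/D = 12.8

At 3 km, from the table: ρ = 0.909 kg/m³.
Weight W = mg = 1230 × 9.81 = 12066 N; in level flight L = W.
Dynamic pressure q = 0.5 × 0.909 × 46.3² = 974.3 Pa.
CL = W/(q·S) = 12066 / (974.3 × 13.3) = 0.9312.
CD = 0.0251 + 0.0547 × 0.9312² = 0.07253.
L/D = CL/CD = 0.9312 / 0.07253 = 12.8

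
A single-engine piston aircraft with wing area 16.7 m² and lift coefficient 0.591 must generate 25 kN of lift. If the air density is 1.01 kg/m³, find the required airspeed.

L = ½ρv²S·CL ⇒ v = √(2L/(ρ·S·CL))
v = √(2 × 25000 / (1.01 × 16.7 × 0.591)) = √5016 = 70.8 m/s

v = 70.8 m/s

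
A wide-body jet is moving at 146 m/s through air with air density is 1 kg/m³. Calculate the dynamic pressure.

q = ½ρv² = ½ × 1 × 146² = 10700 Pa

q = 10700 Pa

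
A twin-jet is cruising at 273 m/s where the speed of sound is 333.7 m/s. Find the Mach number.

M = 0.818

M = v/a = 273 / 333.7 = 0.818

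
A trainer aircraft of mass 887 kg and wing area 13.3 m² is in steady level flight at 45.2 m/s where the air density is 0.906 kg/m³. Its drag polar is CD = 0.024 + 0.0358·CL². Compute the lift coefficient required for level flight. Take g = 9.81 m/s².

Level flight ⇒ L = W = m·g = 887 × 9.81 = 8701.5 N.
q = ½ρv² = ½ × 0.906 × 45.2² = 925.5 Pa.
CL = 2W/(ρv²S) = 2×8701.5/(0.906×45.2²×13.3) = 0.7069.

CL = 0.707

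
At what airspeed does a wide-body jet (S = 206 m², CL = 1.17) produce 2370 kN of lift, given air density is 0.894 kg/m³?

v = 148 m/s

L = ½ρv²S·CL ⇒ v = √(2L/(ρ·S·CL))
v = √(2 × 2.37×10^6 / (0.894 × 206 × 1.17)) = √22000 = 148 m/s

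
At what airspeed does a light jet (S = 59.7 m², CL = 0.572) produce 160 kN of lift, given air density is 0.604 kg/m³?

L = ½ρv²S·CL ⇒ v = √(2L/(ρ·S·CL))
v = √(2 × 1.6×10^5 / (0.604 × 59.7 × 0.572)) = √15510 = 125 m/s

v = 125 m/s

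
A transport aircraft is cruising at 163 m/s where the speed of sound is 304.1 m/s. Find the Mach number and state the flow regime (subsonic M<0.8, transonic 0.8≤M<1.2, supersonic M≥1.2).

M = 0.536 (subsonic)

M = v/a = 163 / 304.1 = 0.536
M = 0.536 → subsonic.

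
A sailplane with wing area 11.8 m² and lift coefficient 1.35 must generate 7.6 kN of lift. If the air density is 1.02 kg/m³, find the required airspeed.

v = 30.6 m/s

L = ½ρv²S·CL ⇒ v = √(2L/(ρ·S·CL))
v = √(2 × 7600 / (1.02 × 11.8 × 1.35)) = √935.5 = 30.6 m/s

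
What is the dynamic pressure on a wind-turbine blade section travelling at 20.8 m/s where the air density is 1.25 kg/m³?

q = ½ρv² = ½ × 1.25 × 20.8² = 270 Pa

q = 270 Pa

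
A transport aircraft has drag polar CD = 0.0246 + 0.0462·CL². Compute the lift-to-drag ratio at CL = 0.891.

CD = 0.0246 + 0.0462 × 0.891² = 0.06128
L/D = CL/CD = 0.891 / 0.06128 = 14.5

L/D = 14.5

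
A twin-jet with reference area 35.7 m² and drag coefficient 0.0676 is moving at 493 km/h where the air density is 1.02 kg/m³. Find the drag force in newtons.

D = 23100 N

Convert speed: v = 493 km/h ÷ 3.6 = 136.9 m/s.
Dynamic pressure q = ½ρv² = ½ × 1.02 × 136.9² = 9564 Pa.
D = q·S·CD = 9564 × 35.7 × 0.0676 = 23100 N ≈ 23.1 kN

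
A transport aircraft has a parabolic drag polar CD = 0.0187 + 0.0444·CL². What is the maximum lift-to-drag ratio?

For CD = CD0 + K·CL², (L/D)max occurs at CL* = √(CD0/K) and equals 1/(2√(K·CD0)).
(L/D)max = 1/(2√(0.0444 × 0.0187)) = 1/(2 × 0.02881) = 17.4

(L/D)max = 17.4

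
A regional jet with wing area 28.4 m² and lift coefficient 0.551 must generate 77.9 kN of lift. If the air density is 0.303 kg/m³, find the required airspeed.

L = ½ρv²S·CL ⇒ v = √(2L/(ρ·S·CL))
v = √(2 × 77900 / (0.303 × 28.4 × 0.551)) = √32860 = 181 m/s

v = 181 m/s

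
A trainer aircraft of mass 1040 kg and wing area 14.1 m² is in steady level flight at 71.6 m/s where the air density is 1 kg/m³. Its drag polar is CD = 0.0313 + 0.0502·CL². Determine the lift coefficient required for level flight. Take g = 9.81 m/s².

CL = 0.282

In steady level flight, lift balances weight: W = mg = 1040 × 9.81 = 10202 N.
Dynamic pressure q = 0.5 × 1 × 71.6² = 2563 Pa.
CL = 2W/(ρv²S) = 2×10202/(1×71.6²×14.1) = 0.2823.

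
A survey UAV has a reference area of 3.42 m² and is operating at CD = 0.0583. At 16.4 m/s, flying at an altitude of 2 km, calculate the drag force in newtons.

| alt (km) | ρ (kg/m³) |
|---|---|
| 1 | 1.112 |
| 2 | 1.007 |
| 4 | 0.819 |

D = 27 N

At 2 km, from the table: ρ = 1.007 kg/m³.
D = ½ρv²S·CD = ½ × 1.007 × 16.4² × 3.42 × 0.0583 = 27 N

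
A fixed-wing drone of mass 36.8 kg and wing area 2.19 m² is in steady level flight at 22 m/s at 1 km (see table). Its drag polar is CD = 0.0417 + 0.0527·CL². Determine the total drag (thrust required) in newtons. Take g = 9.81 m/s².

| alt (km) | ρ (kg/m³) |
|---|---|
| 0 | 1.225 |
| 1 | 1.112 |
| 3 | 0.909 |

D = 36.2 N

At 1 km, from the table: ρ = 1.112 kg/m³.
Weight W = mg = 36.8 × 9.81 = 361.01 N; in level flight L = W.
Dynamic pressure q = 0.5 × 1.112 × 22² = 269.1 Pa.
Required CL = L/(qS) = 361.01/(269.1·2.19) = 0.6126.
CD = 0.0417 + 0.0527 × 0.6126² = 0.06147.
D = q·S·CD = 269.1 × 2.19 × 0.06147 = 36.23 N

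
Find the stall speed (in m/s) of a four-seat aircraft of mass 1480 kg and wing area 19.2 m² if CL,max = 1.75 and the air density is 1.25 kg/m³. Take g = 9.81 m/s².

V_stall = 26.3 m/s

Weight W = mg = 1480 × 9.81 = 14520 N.
From L = ½ρV²S·CL,max = W: V_stall = √(2W/(ρSCL,max)) = √(2·14520/(1.25·19.2·1.75))
V_stall = √691.4 = 26.3 m/s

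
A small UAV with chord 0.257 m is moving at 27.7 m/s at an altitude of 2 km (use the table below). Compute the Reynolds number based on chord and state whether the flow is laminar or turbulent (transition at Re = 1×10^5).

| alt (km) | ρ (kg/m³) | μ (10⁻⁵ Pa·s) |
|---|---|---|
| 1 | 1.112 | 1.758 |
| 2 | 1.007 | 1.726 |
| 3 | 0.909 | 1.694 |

Re = 4.15×10^5 (turbulent)

At 2 km, from the table: ρ = 1.007 kg/m³, μ = 1.726×10⁻⁵ Pa·s.
Re = ρ·v·c/μ = 1.007 × 27.7 × 0.257 / (1.726×10⁻⁵) = 4.15×10^5
Since 4.15×10^5 > 1×10^5, the flow is turbulent.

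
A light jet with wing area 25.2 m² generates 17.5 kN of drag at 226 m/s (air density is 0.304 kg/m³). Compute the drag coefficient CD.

From D = ½ρv²S·CD, rearranging gives CD = 2D/(ρv²S).
CD = 2 × 17500 / (0.304 × 226² × 25.2) = 0.0894

CD = 0.0894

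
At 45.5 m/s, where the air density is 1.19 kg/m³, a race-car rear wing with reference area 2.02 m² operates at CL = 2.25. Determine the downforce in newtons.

L = ½ρv²S·CL = ½ × 1.19 × 45.5² × 2.02 × 2.25 = 5600 N ≈ 5.6 kN

L = 5600 N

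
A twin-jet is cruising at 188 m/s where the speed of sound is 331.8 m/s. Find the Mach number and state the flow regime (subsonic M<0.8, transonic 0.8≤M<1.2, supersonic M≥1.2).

M = v/a = 188 / 331.8 = 0.567
M = 0.567 → subsonic.

M = 0.567 (subsonic)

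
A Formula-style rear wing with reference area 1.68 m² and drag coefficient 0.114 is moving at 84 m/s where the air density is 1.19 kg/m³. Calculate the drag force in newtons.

D = 804 N

D = ½ρv²S·CD = ½ × 1.19 × 84² × 1.68 × 0.114 = 804 N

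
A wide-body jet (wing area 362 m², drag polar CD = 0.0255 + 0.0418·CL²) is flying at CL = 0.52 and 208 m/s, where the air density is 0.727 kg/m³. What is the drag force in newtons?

D = 2.1×10^5 N

CD = 0.0255 + 0.0418 × 0.52² = 0.0368
D = ½ρv²S·CD = ½ × 0.727 × 208² × 362 × 0.0368 = 2.1×10^5 N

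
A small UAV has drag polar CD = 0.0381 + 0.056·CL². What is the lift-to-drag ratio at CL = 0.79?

L/D = 10.8

CD = 0.0381 + 0.056 × 0.79² = 0.07305
L/D = CL/CD = 0.79 / 0.07305 = 10.8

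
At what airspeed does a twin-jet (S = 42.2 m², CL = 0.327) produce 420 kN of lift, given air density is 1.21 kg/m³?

v = 224 m/s

L = ½ρv²S·CL ⇒ v = √(2L/(ρ·S·CL))
v = √(2 × 4.2×10^5 / (1.21 × 42.2 × 0.327)) = √50310 = 224 m/s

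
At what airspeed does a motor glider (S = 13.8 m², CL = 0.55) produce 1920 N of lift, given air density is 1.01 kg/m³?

L = ½ρv²S·CL ⇒ v = √(2L/(ρ·S·CL))
v = √(2 × 1920 / (1.01 × 13.8 × 0.55)) = √500.9 = 22.4 m/s

v = 22.4 m/s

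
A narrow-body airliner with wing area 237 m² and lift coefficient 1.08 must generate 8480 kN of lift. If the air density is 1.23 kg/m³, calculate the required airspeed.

v = 232 m/s

L = ½ρv²S·CL ⇒ v = √(2L/(ρ·S·CL))
v = √(2 × 8.48×10^6 / (1.23 × 237 × 1.08)) = √53870 = 232 m/s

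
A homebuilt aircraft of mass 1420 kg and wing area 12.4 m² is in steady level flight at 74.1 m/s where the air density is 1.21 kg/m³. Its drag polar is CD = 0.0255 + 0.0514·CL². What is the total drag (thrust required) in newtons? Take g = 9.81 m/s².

Level flight ⇒ L = W = m·g = 1420 × 9.81 = 13930 N.
q = ½ρv² = ½ × 1.21 × 74.1² = 3322 Pa.
CL = 2W/(ρv²S) = 2×13930/(1.21×74.1²×12.4) = 0.3382.
CD = 0.0255 + 0.0514 × 0.3382² = 0.03138.
D = q·S·CD = 3322 × 12.4 × 0.03138 = 1293 N

D = 1290 N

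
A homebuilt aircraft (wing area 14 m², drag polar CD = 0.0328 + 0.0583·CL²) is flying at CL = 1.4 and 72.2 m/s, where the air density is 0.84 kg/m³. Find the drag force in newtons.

CD = 0.0328 + 0.0583 × 1.4² = 0.1471
D = ½ρv²S·CD = ½ × 0.84 × 72.2² × 14 × 0.1471 = 4510 N

D = 4510 N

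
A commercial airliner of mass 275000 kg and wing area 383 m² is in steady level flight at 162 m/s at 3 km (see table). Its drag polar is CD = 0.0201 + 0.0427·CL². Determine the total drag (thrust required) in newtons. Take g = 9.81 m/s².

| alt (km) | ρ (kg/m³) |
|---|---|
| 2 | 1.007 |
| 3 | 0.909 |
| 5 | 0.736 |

D = 1.6×10^5 N

At 3 km, from the table: ρ = 0.909 kg/m³.
In steady level flight, lift balances weight: W = mg = 275000 × 9.81 = 2.6978×10^6 N.
Dynamic pressure q = 0.5 × 0.909 × 162² = 11930 Pa.
CL = 2W/(ρv²S) = 2×2.6978×10^6/(0.909×162²×383) = 0.5905.
CD = 0.0201 + 0.0427 × 0.5905² = 0.03499.
D = q·S·CD = 11930 × 383 × 0.03499 = 1.598×10^5 N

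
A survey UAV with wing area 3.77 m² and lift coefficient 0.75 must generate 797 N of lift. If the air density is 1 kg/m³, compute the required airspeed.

L = ½ρv²S·CL ⇒ v = √(2L/(ρ·S·CL))
v = √(2 × 797 / (1 × 3.77 × 0.75)) = √563.7 = 23.7 m/s

v = 23.7 m/s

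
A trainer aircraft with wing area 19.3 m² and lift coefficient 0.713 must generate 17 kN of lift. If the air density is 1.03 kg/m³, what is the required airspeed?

v = 49 m/s

L = ½ρv²S·CL ⇒ v = √(2L/(ρ·S·CL))
v = √(2 × 17000 / (1.03 × 19.3 × 0.713)) = √2399 = 49 m/s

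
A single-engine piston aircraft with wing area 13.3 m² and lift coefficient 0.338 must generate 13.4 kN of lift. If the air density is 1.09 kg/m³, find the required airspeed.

v = 74 m/s

L = ½ρv²S·CL ⇒ v = √(2L/(ρ·S·CL))
v = √(2 × 13400 / (1.09 × 13.3 × 0.338)) = √5469 = 74 m/s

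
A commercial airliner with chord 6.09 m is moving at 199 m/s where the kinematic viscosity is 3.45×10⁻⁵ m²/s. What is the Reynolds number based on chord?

Re = v·c/ν = 199 × 6.09 / (3.45×10⁻⁵) = 3.51×10^7

Re = 3.51×10^7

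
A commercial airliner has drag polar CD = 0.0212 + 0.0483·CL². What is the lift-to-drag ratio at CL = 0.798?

CD = 0.0212 + 0.0483 × 0.798² = 0.05196
L/D = CL/CD = 0.798 / 0.05196 = 15.4

L/D = 15.4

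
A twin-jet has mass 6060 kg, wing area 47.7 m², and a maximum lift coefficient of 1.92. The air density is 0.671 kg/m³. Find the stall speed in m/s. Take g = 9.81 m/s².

V_stall = 44 m/s

At stall, lift equals weight: L = W = m·g = 6060 × 9.81 = 59450 N.
From L = ½ρV²S·CL,max = W: V_stall = √(2W/(ρSCL,max)) = √(2·59450/(0.671·47.7·1.92))
V_stall = √1935 = 44 m/s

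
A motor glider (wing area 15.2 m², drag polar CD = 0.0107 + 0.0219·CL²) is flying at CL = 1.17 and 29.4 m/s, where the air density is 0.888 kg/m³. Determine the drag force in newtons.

D = 237 N

CD = 0.0107 + 0.0219 × 1.17² = 0.04068
D = ½ρv²S·CD = ½ × 0.888 × 29.4² × 15.2 × 0.04068 = 237 N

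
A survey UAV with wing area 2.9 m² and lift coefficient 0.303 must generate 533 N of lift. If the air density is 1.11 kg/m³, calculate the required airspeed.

L = ½ρv²S·CL ⇒ v = √(2L/(ρ·S·CL))
v = √(2 × 533 / (1.11 × 2.9 × 0.303)) = √1093 = 33.1 m/s

v = 33.1 m/s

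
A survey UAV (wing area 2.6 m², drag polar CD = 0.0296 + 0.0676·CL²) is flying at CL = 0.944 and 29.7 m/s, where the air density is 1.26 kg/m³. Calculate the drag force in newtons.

D = 130 N

CD = 0.0296 + 0.0676 × 0.944² = 0.08984
D = ½ρv²S·CD = ½ × 1.26 × 29.7² × 2.6 × 0.08984 = 130 N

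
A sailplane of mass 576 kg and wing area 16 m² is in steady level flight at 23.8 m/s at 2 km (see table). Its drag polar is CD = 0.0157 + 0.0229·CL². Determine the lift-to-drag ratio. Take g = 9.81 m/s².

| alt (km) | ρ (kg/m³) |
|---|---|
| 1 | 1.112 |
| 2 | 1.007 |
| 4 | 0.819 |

At 2 km, from the table: ρ = 1.007 kg/m³.
Level flight ⇒ L = W = m·g = 576 × 9.81 = 5650.6 N.
q = ½ρv² = ½ × 1.007 × 23.8² = 285.2 Pa.
CL = W/(q·S) = 5650.6 / (285.2 × 16) = 1.238.
CD = 0.0157 + 0.0229 × 1.238² = 0.05081.
L/D = CL/CD = 1.238 / 0.05081 = 24.4

L/D = 24.4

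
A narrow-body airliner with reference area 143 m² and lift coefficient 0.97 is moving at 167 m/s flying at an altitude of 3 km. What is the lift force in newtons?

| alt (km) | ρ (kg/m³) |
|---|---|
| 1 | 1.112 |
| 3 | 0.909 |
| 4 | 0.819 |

L = 1.76×10^6 N

At 3 km, from the table: ρ = 0.909 kg/m³.
L = ½ρv²S·CL = ½ × 0.909 × 167² × 143 × 0.97 = 1.76×10^6 N ≈ 1760 kN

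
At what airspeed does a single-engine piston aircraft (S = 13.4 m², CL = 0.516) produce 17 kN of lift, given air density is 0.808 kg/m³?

v = 78 m/s

L = ½ρv²S·CL ⇒ v = √(2L/(ρ·S·CL))
v = √(2 × 17000 / (0.808 × 13.4 × 0.516)) = √6086 = 78 m/s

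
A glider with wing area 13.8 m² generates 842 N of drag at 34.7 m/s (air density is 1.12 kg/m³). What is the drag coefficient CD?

CD = 0.0905

From D = ½ρv²S·CD, rearranging gives CD = 2D/(ρv²S).
CD = 2 × 842 / (1.12 × 34.7² × 13.8) = 0.0905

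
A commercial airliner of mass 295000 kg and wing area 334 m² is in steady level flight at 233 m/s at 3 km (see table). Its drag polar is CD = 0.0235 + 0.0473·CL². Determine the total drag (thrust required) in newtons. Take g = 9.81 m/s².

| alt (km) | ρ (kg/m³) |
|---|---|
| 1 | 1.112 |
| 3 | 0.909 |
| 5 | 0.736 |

D = 2.42×10^5 N

At 3 km, from the table: ρ = 0.909 kg/m³.
Weight W = mg = 295000 × 9.81 = 2.894×10^6 N; in level flight L = W.
q = ½ρv² = ½ × 0.909 × 233² = 24670 Pa.
CL = 2W/(ρv²S) = 2×2.894×10^6/(0.909×233²×334) = 0.3512.
CD = 0.0235 + 0.0473 × 0.3512² = 0.02933.
D = q·S·CD = 24670 × 334 × 0.02933 = 2.417×10^5 N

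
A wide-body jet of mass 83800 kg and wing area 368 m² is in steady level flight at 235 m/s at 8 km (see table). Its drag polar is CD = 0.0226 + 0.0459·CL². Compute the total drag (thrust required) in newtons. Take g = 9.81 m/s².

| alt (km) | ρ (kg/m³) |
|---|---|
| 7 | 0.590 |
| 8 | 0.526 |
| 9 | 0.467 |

D = 1.27×10^5 N

At 8 km, from the table: ρ = 0.526 kg/m³.
In steady level flight, lift balances weight: W = mg = 83800 × 9.81 = 8.2208×10^5 N.
q = ½ρv² = ½ × 0.526 × 235² = 14520 Pa.
CL = 2W/(ρv²S) = 2×8.2208×10^5/(0.526×235²×368) = 0.1538.
CD = 0.0226 + 0.0459 × 0.1538² = 0.02369.
D = q·S·CD = 14520 × 368 × 0.02369 = 1.266×10^5 N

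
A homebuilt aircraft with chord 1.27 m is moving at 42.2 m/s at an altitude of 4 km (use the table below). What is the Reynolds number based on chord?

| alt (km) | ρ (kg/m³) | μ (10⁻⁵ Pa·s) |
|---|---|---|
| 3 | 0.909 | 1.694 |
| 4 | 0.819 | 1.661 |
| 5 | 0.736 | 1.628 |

At 4 km, from the table: ρ = 0.819 kg/m³, μ = 1.661×10⁻⁵ Pa·s.
Re = ρ·v·c/μ = 0.819 × 42.2 × 1.27 / (1.661×10⁻⁵) = 2.64×10^6

Re = 2.64×10^6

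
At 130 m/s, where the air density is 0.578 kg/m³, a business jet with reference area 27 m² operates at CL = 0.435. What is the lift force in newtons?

L = ½ρv²S·CL = ½ × 0.578 × 130² × 27 × 0.435 = 57400 N ≈ 57.4 kN

L = 57400 N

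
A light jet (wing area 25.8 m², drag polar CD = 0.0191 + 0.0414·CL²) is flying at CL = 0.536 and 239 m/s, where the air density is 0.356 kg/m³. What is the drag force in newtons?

CD = 0.0191 + 0.0414 × 0.536² = 0.03099
D = ½ρv²S·CD = ½ × 0.356 × 239² × 25.8 × 0.03099 = 8130 N

D = 8130 N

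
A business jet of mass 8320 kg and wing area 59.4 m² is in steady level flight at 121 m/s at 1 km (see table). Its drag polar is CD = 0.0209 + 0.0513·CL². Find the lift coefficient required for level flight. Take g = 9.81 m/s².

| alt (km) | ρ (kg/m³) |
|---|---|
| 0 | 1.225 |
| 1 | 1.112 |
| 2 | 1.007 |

At 1 km, from the table: ρ = 1.112 kg/m³.
In steady level flight, lift balances weight: W = mg = 8320 × 9.81 = 81619 N.
q = ½ρv² = ½ × 1.112 × 121² = 8140 Pa.
Required CL = L/(qS) = 81619/(8140·59.4) = 0.1688.

CL = 0.169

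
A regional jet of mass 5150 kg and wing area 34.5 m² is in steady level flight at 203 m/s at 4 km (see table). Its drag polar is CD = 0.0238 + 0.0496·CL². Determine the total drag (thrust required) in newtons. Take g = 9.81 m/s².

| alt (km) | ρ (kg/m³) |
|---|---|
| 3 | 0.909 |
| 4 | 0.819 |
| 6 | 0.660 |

At 4 km, from the table: ρ = 0.819 kg/m³.
Weight W = mg = 5150 × 9.81 = 50522 N; in level flight L = W.
q = ½ρv² = ½ × 0.819 × 203² = 16880 Pa.
CL = 2W/(ρv²S) = 2×50522/(0.819×203²×34.5) = 0.08678.
CD = 0.0238 + 0.0496 × 0.08678² = 0.02417.
D = q·S·CD = 16880 × 34.5 × 0.02417 = 14070 N

D = 14100 N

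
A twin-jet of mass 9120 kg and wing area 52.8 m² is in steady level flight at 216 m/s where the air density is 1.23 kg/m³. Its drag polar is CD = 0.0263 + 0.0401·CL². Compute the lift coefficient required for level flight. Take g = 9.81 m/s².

In steady level flight, lift balances weight: W = mg = 9120 × 9.81 = 89467 N.
q = ½ρv² = ½ × 1.23 × 216² = 28690 Pa.
CL = W/(q·S) = 89467 / (28690 × 52.8) = 0.05905.

CL = 0.0591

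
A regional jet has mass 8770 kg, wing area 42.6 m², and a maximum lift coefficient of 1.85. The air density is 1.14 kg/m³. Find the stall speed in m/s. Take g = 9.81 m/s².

At stall, lift equals weight: L = W = m·g = 8770 × 9.81 = 86030 N.
From L = ½ρV²S·CL,max = W: V_stall = √(2W/(ρSCL,max)) = √(2·86030/(1.14·42.6·1.85))
V_stall = √1915 = 43.8 m/s

V_stall = 43.8 m/s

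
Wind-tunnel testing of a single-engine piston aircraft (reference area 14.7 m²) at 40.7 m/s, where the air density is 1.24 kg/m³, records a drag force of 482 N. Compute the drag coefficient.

From D = ½ρv²S·CD, rearranging gives CD = 2D/(ρv²S).
CD = 2 × 482 / (1.24 × 40.7² × 14.7) = 0.0319

CD = 0.0319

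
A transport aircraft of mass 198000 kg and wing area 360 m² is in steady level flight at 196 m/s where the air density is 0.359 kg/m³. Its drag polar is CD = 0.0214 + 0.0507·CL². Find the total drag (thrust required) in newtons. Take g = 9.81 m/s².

Weight W = mg = 198000 × 9.81 = 1.9424×10^6 N; in level flight L = W.
q = ½ρv² = ½ × 0.359 × 196² = 6896 Pa.
CL = W/(q·S) = 1.9424×10^6 / (6896 × 360) = 0.7824.
CD = 0.0214 + 0.0507 × 0.7824² = 0.05244.
D = q·S·CD = 6896 × 360 × 0.05244 = 1.302×10^5 N

D = 1.3×10^5 N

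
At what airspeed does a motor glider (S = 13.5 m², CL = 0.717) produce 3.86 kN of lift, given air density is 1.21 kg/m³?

v = 25.7 m/s

L = ½ρv²S·CL ⇒ v = √(2L/(ρ·S·CL))
v = √(2 × 3860 / (1.21 × 13.5 × 0.717)) = √659.1 = 25.7 m/s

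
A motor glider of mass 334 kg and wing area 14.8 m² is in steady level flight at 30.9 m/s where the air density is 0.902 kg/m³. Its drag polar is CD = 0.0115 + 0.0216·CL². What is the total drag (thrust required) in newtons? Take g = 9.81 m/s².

In steady level flight, lift balances weight: W = mg = 334 × 9.81 = 3276.5 N.
q = ½ρv² = ½ × 0.902 × 30.9² = 430.6 Pa.
CL = 2W/(ρv²S) = 2×3276.5/(0.902×30.9²×14.8) = 0.5141.
CD = 0.0115 + 0.0216 × 0.5141² = 0.01721.
D = q·S·CD = 430.6 × 14.8 × 0.01721 = 109.7 N

D = 110 N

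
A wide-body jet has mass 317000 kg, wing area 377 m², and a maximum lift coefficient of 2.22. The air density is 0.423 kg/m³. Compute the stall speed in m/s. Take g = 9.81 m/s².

V_stall = 133 m/s

Weight W = mg = 317000 × 9.81 = 3.11×10^6 N.
V_stall = √(2W/(ρ·S·CL,max)) = √(2 × 3.11×10^6 / (0.423 × 377 × 2.22))
V_stall = √17570 = 133 m/s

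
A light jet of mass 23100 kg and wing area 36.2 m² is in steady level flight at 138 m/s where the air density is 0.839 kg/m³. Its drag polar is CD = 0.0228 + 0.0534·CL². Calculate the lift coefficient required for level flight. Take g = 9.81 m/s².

CL = 0.784

Weight W = mg = 23100 × 9.81 = 2.2661×10^5 N; in level flight L = W.
q = ½ρv² = ½ × 0.839 × 138² = 7989 Pa.
Required CL = L/(qS) = 2.2661×10^5/(7989·36.2) = 0.7836.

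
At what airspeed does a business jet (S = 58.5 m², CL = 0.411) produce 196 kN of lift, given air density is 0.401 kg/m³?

v = 202 m/s

L = ½ρv²S·CL ⇒ v = √(2L/(ρ·S·CL))
v = √(2 × 1.96×10^5 / (0.401 × 58.5 × 0.411)) = √40660 = 202 m/s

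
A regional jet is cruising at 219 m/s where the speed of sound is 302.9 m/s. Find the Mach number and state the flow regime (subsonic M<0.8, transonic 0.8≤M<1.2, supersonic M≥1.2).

M = v/a = 219 / 302.9 = 0.723
M = 0.723 → subsonic.

M = 0.723 (subsonic)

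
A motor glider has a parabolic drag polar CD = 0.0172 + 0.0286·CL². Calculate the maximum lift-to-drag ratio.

(L/D)max = 22.5

For CD = CD0 + K·CL², (L/D)max occurs at CL* = √(CD0/K) and equals 1/(2√(K·CD0)).
(L/D)max = 1/(2√(0.0286 × 0.0172)) = 1/(2 × 0.02218) = 22.5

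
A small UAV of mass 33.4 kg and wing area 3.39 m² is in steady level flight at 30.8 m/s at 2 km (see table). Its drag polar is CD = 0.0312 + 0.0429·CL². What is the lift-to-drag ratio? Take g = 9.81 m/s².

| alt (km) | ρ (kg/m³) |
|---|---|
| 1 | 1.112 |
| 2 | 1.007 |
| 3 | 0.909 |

At 2 km, from the table: ρ = 1.007 kg/m³.
Level flight ⇒ L = W = m·g = 33.4 × 9.81 = 327.65 N.
Dynamic pressure q = 0.5 × 1.007 × 30.8² = 477.6 Pa.
Required CL = L/(qS) = 327.65/(477.6·3.39) = 0.2024.
CD = 0.0312 + 0.0429 × 0.2024² = 0.03296.
L/D = CL/CD = 0.2024 / 0.03296 = 6.14

L/D = 6.14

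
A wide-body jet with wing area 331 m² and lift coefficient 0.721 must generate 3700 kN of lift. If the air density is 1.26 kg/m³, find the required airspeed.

v = 157 m/s

L = ½ρv²S·CL ⇒ v = √(2L/(ρ·S·CL))
v = √(2 × 3.7×10^6 / (1.26 × 331 × 0.721)) = √24610 = 157 m/s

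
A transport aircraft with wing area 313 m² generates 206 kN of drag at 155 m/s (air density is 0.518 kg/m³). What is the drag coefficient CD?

CD = 0.106

From D = ½ρv²S·CD, rearranging gives CD = 2D/(ρv²S).
CD = 2 × 2.06×10^5 / (0.518 × 155² × 313) = 0.106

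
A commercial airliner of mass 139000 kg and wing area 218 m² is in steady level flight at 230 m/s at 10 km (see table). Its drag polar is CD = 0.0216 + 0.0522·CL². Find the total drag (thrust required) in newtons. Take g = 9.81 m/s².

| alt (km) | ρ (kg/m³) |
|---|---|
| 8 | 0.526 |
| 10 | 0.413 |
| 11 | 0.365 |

At 10 km, from the table: ρ = 0.413 kg/m³.
Weight W = mg = 139000 × 9.81 = 1.3636×10^6 N; in level flight L = W.
Dynamic pressure q = 0.5 × 0.413 × 230² = 10920 Pa.
CL = W/(q·S) = 1.3636×10^6 / (10920 × 218) = 0.5726.
CD = 0.0216 + 0.0522 × 0.5726² = 0.03871.
D = q·S·CD = 10920 × 218 × 0.03871 = 92200 N

D = 92200 N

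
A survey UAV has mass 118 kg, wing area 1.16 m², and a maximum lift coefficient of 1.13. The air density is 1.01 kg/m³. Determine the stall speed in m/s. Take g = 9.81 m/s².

V_stall = 41.8 m/s

At stall, lift equals weight: L = W = m·g = 118 × 9.81 = 1158 N.
V_stall = √(2W/(ρ·S·CL,max)) = √(2 × 1158 / (1.01 × 1.16 × 1.13))
V_stall = √1749 = 41.8 m/s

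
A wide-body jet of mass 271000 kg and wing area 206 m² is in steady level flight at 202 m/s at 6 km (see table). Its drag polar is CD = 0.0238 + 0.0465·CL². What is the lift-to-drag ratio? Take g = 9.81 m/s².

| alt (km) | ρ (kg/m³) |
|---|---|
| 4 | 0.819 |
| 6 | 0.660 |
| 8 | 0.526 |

L/D = 14.4

At 6 km, from the table: ρ = 0.660 kg/m³.
Level flight ⇒ L = W = m·g = 271000 × 9.81 = 2.6585×10^6 N.
Dynamic pressure q = 0.5 × 0.66 × 202² = 13470 Pa.
CL = W/(q·S) = 2.6585×10^6 / (13470 × 206) = 0.9584.
CD = 0.0238 + 0.0465 × 0.9584² = 0.06651.
L/D = CL/CD = 0.9584 / 0.06651 = 14.4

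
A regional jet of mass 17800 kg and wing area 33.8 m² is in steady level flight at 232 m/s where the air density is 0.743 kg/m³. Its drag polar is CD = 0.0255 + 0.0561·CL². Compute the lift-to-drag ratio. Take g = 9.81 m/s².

L/D = 8.83

Weight W = mg = 17800 × 9.81 = 1.7462×10^5 N; in level flight L = W.
q = ½ρv² = ½ × 0.743 × 232² = 20000 Pa.
CL = W/(q·S) = 1.7462×10^5 / (20000 × 33.8) = 0.2584.
CD = 0.0255 + 0.0561 × 0.2584² = 0.02924.
L/D = CL/CD = 0.2584 / 0.02924 = 8.83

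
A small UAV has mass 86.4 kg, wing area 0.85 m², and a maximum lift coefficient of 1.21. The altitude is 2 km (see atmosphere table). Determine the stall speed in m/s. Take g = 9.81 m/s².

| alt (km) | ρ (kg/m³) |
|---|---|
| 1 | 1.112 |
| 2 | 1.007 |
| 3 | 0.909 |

V_stall = 40.5 m/s

At 2 km, from the table: ρ = 1.007 kg/m³.
At stall, lift equals weight: L = W = m·g = 86.4 × 9.81 = 847.6 N.
From L = ½ρV²S·CL,max = W: V_stall = √(2W/(ρSCL,max)) = √(2·847.6/(1.007·0.85·1.21))
V_stall = √1637 = 40.5 m/s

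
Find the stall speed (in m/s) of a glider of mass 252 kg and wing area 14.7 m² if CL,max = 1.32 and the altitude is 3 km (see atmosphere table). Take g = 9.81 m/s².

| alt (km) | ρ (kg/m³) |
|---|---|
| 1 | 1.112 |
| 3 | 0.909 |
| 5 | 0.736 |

At 3 km, from the table: ρ = 0.909 kg/m³.
At stall, lift equals weight: L = W = m·g = 252 × 9.81 = 2472 N.
V_stall = √(2W/(ρ·S·CL,max)) = √(2 × 2472 / (0.909 × 14.7 × 1.32))
V_stall = √280.3 = 16.7 m/s

V_stall = 16.7 m/s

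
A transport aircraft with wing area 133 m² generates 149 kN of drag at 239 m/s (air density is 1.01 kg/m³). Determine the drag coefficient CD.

CD = 0.0388

From D = ½ρv²S·CD, rearranging gives CD = 2D/(ρv²S).
CD = 2 × 1.49×10^5 / (1.01 × 239² × 133) = 0.0388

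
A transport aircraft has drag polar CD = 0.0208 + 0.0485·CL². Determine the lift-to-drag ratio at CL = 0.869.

L/D = 15.1

CD = 0.0208 + 0.0485 × 0.869² = 0.05743
L/D = CL/CD = 0.869 / 0.05743 = 15.1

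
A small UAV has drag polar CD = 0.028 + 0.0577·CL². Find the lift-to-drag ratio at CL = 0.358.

CD = 0.028 + 0.0577 × 0.358² = 0.0354
L/D = CL/CD = 0.358 / 0.0354 = 10.1

L/D = 10.1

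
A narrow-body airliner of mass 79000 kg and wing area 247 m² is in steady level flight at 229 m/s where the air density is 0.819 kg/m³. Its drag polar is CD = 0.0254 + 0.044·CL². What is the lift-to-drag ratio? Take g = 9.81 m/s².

Level flight ⇒ L = W = m·g = 79000 × 9.81 = 7.7499×10^5 N.
Dynamic pressure q = 0.5 × 0.819 × 229² = 21470 Pa.
CL = W/(q·S) = 7.7499×10^5 / (21470 × 247) = 0.1461.
CD = 0.0254 + 0.044 × 0.1461² = 0.02634.
L/D = CL/CD = 0.1461 / 0.02634 = 5.55

L/D = 5.55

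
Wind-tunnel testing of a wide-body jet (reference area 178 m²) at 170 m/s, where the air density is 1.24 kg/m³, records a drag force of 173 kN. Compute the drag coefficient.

CD = 0.0542

From D = ½ρv²S·CD, rearranging gives CD = 2D/(ρv²S).
CD = 2 × 1.73×10^5 / (1.24 × 170² × 178) = 0.0542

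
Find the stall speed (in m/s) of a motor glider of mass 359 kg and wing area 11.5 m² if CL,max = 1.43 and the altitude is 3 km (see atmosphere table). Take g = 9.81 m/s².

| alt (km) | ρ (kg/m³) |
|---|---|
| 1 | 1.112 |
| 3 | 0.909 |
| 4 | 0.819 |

V_stall = 21.7 m/s

At 3 km, from the table: ρ = 0.909 kg/m³.
Stall occurs when L = W at CL,max. W = mg = 359 × 9.81 = 3522 N.
From L = ½ρV²S·CL,max = W: V_stall = √(2W/(ρSCL,max)) = √(2·3522/(0.909·11.5·1.43))
V_stall = √471.2 = 21.7 m/s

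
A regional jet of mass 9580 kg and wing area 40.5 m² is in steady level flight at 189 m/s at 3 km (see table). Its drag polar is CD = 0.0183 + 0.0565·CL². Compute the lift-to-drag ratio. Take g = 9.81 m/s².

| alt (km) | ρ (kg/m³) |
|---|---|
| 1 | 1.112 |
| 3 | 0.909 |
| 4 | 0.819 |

L/D = 7.35

At 3 km, from the table: ρ = 0.909 kg/m³.
In steady level flight, lift balances weight: W = mg = 9580 × 9.81 = 93980 N.
Dynamic pressure q = 0.5 × 0.909 × 189² = 16240 Pa.
CL = 2W/(ρv²S) = 2×93980/(0.909×189²×40.5) = 0.1429.
CD = 0.0183 + 0.0565 × 0.1429² = 0.01945.
L/D = CL/CD = 0.1429 / 0.01945 = 7.35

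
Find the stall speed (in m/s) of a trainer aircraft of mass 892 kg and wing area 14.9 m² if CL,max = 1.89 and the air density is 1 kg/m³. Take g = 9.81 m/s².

V_stall = 24.9 m/s

Weight W = mg = 892 × 9.81 = 8751 N.
From L = ½ρV²S·CL,max = W: V_stall = √(2W/(ρSCL,max)) = √(2·8751/(1·14.9·1.89))
V_stall = √621.5 = 24.9 m/s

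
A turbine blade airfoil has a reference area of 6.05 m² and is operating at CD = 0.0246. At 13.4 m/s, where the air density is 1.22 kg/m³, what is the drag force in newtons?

D = 16.3 N

D = ½ρv²S·CD = ½ × 1.22 × 13.4² × 6.05 × 0.0246 = 16.3 N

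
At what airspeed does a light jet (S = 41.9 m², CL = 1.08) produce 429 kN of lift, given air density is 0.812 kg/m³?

L = ½ρv²S·CL ⇒ v = √(2L/(ρ·S·CL))
v = √(2 × 4.29×10^5 / (0.812 × 41.9 × 1.08)) = √23350 = 153 m/s

v = 153 m/s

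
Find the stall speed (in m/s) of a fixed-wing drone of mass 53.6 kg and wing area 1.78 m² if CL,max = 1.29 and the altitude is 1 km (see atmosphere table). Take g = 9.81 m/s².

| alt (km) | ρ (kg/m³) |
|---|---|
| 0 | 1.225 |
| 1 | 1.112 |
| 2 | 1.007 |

At 1 km, from the table: ρ = 1.112 kg/m³.
Stall occurs when L = W at CL,max. W = mg = 53.6 × 9.81 = 525.8 N.
V_stall = √(2W/(ρ·S·CL,max)) = √(2 × 525.8 / (1.112 × 1.78 × 1.29))
V_stall = √411.9 = 20.3 m/s

V_stall = 20.3 m/s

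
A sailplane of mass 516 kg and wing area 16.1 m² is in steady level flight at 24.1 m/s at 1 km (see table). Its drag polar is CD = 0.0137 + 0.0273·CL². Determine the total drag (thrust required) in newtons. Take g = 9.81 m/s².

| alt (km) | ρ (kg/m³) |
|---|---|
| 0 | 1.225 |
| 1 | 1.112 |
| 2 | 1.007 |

At 1 km, from the table: ρ = 1.112 kg/m³.
In steady level flight, lift balances weight: W = mg = 516 × 9.81 = 5062 N.
q = ½ρv² = ½ × 1.112 × 24.1² = 322.9 Pa.
CL = W/(q·S) = 5062 / (322.9 × 16.1) = 0.9736.
CD = 0.0137 + 0.0273 × 0.9736² = 0.03958.
D = q·S·CD = 322.9 × 16.1 × 0.03958 = 205.8 N

D = 206 N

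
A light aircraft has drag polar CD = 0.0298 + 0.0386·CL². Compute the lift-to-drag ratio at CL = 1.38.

CD = 0.0298 + 0.0386 × 1.38² = 0.1033
L/D = CL/CD = 1.38 / 0.1033 = 13.4

L/D = 13.4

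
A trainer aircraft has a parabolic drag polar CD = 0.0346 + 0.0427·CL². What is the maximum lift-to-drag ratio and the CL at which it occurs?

For CD = CD0 + K·CL², (L/D)max occurs at CL* = √(CD0/K) and equals 1/(2√(K·CD0)).
(L/D)max = 1/(2√(0.0427 × 0.0346)) = 1/(2 × 0.03844) = 13
CL* = √(0.0346/0.0427) = 0.9

(L/D)max = 13, at CL = 0.9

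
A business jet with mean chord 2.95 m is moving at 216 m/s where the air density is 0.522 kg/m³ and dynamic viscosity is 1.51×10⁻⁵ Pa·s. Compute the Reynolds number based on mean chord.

Re = ρ·v·c/μ = 0.522 × 216 × 2.95 / (1.51×10⁻⁵) = 2.2×10^7

Re = 2.2×10^7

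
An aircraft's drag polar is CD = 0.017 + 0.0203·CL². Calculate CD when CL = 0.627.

CD = 0.017 + 0.0203 × 0.627² = 0.017 + 0.007981 = 0.025

CD = 0.025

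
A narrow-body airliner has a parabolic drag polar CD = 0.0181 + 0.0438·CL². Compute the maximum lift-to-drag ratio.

(L/D)max = 17.8

For CD = CD0 + K·CL², (L/D)max occurs at CL* = √(CD0/K) and equals 1/(2√(K·CD0)).
(L/D)max = 1/(2√(0.0438 × 0.0181)) = 1/(2 × 0.02816) = 17.8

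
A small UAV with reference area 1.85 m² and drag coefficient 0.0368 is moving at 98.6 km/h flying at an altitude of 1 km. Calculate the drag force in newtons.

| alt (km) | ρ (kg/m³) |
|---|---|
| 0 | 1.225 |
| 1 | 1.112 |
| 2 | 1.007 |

At 1 km, from the table: ρ = 1.112 kg/m³.
Convert speed: v = 98.6 km/h ÷ 3.6 = 27.39 m/s.
Dynamic pressure q = ½ρv² = ½ × 1.112 × 27.39² = 417.1 Pa.
D = q·S·CD = 417.1 × 1.85 × 0.0368 = 28.4 N

D = 28.4 N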